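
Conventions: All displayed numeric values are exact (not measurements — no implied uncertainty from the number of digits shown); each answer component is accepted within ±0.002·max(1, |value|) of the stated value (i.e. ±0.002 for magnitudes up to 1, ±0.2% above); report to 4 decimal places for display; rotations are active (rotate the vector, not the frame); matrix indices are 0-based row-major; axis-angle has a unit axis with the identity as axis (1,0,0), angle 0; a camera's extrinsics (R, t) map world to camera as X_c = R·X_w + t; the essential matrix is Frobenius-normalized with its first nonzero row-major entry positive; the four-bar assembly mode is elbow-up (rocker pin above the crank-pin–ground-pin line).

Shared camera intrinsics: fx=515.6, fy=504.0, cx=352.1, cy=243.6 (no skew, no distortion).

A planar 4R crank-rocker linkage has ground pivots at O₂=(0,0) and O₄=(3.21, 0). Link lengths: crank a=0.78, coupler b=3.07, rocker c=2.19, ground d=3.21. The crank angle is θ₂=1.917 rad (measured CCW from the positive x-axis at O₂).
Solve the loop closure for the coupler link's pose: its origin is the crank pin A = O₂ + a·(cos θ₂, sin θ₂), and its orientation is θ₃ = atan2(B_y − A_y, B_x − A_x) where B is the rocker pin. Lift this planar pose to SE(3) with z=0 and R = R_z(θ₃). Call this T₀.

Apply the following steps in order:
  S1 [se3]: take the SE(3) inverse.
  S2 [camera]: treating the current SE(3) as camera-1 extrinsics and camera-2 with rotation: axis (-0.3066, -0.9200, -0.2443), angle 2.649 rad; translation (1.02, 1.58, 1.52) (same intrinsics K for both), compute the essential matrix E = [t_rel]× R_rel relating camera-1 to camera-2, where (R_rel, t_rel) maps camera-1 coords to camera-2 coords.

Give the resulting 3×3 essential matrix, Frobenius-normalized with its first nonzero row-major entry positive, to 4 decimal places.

matrix = [0.0464 -0.1680 -0.5632; -0.3784 0.3247 0.1929; 0.4300 -0.2319 0.3578]

source (fourbar_fk): coupler pose = R=[0.9001 -0.4357 0.0000; 0.4357 0.9001 0.0000; 0.0000 0.0000 1.0000], t=(-0.2647, 0.7337, 0.0000)
after S1 (invert_se3): R=[0.9001 0.4357 0.0000; -0.4357 0.9001 0.0000; 0.0000 0.0000 1.0000], t=(-0.0814, -0.7757, 0.0000)
after S2 (essential): [0.0464 -0.1680 -0.5632; -0.3784 0.3247 0.1929; 0.4300 -0.2319 0.3578]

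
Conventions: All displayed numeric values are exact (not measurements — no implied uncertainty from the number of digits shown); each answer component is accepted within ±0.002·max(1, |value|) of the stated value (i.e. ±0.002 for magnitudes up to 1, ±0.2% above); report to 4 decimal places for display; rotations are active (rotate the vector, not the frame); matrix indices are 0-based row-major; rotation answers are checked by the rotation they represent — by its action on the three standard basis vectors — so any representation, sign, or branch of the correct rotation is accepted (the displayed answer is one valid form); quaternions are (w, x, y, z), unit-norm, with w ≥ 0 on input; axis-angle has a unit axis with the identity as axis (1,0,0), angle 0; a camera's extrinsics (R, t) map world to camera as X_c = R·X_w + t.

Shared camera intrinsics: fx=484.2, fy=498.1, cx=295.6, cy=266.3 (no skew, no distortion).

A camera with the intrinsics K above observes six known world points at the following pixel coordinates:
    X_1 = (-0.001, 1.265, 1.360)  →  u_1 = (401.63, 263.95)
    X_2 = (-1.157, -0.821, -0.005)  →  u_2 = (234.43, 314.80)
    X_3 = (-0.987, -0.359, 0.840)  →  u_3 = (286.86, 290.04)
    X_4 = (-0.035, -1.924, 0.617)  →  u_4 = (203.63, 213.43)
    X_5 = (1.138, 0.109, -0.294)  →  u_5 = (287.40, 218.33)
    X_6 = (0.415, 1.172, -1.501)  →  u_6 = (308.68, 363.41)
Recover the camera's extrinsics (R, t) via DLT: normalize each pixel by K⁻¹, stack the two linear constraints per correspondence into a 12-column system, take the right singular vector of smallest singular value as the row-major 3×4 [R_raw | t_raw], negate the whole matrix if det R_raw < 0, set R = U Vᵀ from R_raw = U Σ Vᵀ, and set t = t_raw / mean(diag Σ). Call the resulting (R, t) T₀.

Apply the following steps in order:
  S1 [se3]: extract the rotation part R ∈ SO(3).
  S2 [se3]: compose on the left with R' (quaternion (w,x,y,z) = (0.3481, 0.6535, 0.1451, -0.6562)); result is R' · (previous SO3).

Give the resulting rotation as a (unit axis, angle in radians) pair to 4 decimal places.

rotation (axis_angle) = ((-0.6770, -0.5818, 0.4508), 2.7540)

source (pnp_recover): camera pose = R=[0.1003 0.8596 0.5010; -0.7899 0.3750 -0.4853; -0.6050 -0.3471 0.7166], t=(-0.1600, 0.1500, 6.8090)
after S1 (rot_of_se3): [0.1003 0.8596 0.5010; -0.7899 0.3750 -0.4853; -0.6050 -0.3471 0.7166]
after S2 (compose_so3): [-0.0432 0.5881 -0.8076; 0.9289 -0.2740 -0.2492; -0.3679 -0.7609 -0.5345]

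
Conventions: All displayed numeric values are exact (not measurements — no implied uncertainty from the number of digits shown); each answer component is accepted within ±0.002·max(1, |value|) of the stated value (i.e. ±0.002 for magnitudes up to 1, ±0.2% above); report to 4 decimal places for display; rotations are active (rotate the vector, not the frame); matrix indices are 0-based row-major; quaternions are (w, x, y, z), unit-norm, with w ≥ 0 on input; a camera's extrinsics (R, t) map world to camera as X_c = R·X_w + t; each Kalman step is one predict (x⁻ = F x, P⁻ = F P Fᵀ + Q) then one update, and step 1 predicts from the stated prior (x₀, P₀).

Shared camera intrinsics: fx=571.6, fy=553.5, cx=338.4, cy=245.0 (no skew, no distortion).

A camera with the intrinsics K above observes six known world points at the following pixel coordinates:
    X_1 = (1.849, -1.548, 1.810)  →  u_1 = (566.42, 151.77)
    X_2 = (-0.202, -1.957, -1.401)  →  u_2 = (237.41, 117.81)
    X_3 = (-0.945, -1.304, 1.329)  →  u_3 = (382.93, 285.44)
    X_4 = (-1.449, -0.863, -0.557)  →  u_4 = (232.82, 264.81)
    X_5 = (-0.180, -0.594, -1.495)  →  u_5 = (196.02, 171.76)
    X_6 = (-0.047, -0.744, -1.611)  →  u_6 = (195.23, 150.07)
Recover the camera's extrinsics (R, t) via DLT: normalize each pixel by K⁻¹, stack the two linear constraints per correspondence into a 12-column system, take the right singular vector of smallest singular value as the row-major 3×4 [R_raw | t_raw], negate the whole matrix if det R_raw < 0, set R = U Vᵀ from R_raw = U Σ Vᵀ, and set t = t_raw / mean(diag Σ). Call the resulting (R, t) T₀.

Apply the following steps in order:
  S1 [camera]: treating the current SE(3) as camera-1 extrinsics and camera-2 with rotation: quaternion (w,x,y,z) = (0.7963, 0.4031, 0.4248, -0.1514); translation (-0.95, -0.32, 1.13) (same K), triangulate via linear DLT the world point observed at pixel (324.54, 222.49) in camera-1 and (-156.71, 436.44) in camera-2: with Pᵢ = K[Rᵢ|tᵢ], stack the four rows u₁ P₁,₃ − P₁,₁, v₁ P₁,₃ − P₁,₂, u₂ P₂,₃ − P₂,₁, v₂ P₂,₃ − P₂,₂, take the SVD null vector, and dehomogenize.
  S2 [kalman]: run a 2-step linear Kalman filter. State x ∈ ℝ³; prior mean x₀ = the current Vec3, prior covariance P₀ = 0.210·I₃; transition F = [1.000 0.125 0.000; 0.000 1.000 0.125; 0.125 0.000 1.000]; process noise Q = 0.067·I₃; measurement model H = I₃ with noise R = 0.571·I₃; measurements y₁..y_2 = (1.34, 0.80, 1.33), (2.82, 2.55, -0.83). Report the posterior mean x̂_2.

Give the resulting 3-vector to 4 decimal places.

source (pnp_recover): camera pose = R=[0.5258 -0.1252 0.8413; -0.6024 0.6435 0.4723; -0.6005 -0.7552 0.2629], t=(-0.1899, 0.2002, 5.7284)
after S1 (triangulate): (0.7379, 0.3099, -0.3324)
after S2 (kf_track): (1.6318, 1.1666, 0.1434)

result = (1.6318, 1.1666, 0.1434)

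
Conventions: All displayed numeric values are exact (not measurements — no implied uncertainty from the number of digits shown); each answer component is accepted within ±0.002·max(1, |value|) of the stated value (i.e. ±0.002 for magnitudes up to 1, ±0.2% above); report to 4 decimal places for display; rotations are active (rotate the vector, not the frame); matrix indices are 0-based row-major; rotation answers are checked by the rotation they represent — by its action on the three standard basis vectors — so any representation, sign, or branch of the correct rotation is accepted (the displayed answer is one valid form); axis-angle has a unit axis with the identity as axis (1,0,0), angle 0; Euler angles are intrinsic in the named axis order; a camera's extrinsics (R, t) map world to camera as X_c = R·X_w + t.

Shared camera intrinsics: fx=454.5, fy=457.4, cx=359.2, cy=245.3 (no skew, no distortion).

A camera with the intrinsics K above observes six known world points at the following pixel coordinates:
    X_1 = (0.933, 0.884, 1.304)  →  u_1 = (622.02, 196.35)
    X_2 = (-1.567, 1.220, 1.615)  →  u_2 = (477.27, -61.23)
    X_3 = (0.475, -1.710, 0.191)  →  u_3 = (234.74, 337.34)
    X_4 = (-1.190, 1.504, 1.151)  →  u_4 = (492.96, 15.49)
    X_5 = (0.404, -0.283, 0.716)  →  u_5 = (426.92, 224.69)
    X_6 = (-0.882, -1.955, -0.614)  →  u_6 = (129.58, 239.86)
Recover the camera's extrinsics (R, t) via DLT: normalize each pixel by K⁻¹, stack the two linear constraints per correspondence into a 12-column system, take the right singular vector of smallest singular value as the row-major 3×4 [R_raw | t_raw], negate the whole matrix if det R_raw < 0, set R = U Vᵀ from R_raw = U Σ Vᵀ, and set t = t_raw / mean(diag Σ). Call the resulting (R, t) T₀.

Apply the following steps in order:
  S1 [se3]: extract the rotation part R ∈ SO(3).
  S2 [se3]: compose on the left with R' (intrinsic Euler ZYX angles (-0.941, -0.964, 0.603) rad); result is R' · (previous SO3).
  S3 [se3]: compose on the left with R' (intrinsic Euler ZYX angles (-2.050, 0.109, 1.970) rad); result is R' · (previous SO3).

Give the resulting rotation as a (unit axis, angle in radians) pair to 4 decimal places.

source (pnp_recover): camera pose = R=[0.4935 0.8001 0.3411; 0.8155 -0.2893 -0.5012; -0.3023 0.5255 -0.7953], t=(0.2700, -0.1999, 4.1099)
after S1 (rot_of_se3): [0.4935 0.8001 0.3411; 0.8155 -0.2893 -0.5012; -0.3023 0.5255 -0.7953]
after S2 (compose_so3): [0.7438 -0.2947 0.5999; 0.4109 -0.5062 -0.7582; 0.5271 0.8105 -0.2554]
after S3 (compose_so3): [-0.9223 -0.3138 0.2255; -0.3753 0.5890 -0.7157; 0.0918 -0.7447 -0.6611]

rotation (axis_angle) = ((-0.1936, 0.8912, -0.4102), 3.0665)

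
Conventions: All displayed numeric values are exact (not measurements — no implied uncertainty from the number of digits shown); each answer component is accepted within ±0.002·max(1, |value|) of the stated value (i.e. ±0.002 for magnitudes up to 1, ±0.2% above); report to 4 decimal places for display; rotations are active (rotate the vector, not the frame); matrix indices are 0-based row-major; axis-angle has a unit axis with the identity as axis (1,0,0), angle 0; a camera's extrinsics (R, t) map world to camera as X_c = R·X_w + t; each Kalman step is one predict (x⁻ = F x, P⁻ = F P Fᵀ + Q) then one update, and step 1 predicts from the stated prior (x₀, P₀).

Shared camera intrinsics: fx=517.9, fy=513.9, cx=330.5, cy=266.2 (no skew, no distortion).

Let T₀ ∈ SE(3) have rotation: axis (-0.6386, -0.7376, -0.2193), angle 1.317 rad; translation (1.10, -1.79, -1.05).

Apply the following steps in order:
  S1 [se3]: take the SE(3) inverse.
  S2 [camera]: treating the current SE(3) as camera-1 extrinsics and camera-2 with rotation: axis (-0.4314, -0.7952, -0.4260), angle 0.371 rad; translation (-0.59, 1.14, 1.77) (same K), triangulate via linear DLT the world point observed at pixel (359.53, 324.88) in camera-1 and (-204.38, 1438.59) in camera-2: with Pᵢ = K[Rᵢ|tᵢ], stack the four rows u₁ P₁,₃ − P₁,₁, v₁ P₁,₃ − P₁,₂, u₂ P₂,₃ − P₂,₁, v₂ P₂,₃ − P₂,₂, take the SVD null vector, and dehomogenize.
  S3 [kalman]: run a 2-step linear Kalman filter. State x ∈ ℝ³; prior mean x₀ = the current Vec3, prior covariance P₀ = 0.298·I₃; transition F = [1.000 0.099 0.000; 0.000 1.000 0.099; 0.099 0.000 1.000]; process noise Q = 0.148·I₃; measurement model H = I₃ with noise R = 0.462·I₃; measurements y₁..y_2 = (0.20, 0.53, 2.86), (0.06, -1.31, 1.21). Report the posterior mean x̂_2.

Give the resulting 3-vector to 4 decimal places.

after S1 (invert_se3): R=[0.5565 0.1405 0.8189; 0.5650 0.6586 -0.4970; -0.6091 0.7393 0.2871], t=(0.4991, 0.0354, 2.2948)
after S2 (triangulate): (-1.1250, 1.7741, 0.1474)
after S3 (kf_track): (-0.1591, 0.1707, 1.2615)

result = (-0.1591, 0.1707, 1.2615)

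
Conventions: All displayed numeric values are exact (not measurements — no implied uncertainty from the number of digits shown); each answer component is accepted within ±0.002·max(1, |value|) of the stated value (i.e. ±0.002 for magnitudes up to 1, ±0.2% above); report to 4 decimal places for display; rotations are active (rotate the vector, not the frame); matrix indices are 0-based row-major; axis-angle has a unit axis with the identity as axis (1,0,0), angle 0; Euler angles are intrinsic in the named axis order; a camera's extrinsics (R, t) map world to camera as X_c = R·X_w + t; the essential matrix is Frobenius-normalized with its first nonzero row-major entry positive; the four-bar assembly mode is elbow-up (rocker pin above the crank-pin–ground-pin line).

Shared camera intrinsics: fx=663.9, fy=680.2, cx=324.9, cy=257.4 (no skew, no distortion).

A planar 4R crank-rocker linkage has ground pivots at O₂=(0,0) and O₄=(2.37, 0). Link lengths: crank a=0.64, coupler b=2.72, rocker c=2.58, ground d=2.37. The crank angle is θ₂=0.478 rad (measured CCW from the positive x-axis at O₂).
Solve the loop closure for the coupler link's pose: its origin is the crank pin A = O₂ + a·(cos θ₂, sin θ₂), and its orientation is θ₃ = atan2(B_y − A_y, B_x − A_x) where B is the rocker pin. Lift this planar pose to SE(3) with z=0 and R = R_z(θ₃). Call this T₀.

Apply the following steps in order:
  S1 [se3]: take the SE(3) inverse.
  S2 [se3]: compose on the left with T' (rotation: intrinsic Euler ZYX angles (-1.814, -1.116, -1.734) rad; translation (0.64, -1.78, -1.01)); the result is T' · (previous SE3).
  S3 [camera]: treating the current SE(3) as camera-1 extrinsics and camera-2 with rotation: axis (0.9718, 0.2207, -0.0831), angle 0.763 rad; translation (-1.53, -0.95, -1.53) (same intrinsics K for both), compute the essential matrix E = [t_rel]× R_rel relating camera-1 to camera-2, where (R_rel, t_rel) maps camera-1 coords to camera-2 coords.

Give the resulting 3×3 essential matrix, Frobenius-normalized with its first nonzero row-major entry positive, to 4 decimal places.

matrix = [0.6222 0.1639 -0.2864; 0.2601 0.1524 0.6344; 0.0261 -0.0029 -0.0996]

source (fourbar_fk): coupler pose = R=[0.5520 -0.8338 0.0000; 0.8338 0.5520 0.0000; 0.0000 0.0000 1.0000], t=(0.5683, 0.2944, 0.0000)
after S1 (invert_se3): R=[0.5520 0.8338 0.0000; -0.8338 0.5520 -0.0000; 0.0000 0.0000 1.0000], t=(-0.5592, 0.3113, 0.0000)
after S2 (compose_se3): R=[0.2511 -0.2931 0.9225; 0.4494 -0.8088 -0.3793; 0.8573 0.5098 -0.0714], t=(0.5836, -1.7973, -1.6473)
after S3 (essential): [0.6222 0.1639 -0.2864; 0.2601 0.1524 0.6344; 0.0261 -0.0029 -0.0996]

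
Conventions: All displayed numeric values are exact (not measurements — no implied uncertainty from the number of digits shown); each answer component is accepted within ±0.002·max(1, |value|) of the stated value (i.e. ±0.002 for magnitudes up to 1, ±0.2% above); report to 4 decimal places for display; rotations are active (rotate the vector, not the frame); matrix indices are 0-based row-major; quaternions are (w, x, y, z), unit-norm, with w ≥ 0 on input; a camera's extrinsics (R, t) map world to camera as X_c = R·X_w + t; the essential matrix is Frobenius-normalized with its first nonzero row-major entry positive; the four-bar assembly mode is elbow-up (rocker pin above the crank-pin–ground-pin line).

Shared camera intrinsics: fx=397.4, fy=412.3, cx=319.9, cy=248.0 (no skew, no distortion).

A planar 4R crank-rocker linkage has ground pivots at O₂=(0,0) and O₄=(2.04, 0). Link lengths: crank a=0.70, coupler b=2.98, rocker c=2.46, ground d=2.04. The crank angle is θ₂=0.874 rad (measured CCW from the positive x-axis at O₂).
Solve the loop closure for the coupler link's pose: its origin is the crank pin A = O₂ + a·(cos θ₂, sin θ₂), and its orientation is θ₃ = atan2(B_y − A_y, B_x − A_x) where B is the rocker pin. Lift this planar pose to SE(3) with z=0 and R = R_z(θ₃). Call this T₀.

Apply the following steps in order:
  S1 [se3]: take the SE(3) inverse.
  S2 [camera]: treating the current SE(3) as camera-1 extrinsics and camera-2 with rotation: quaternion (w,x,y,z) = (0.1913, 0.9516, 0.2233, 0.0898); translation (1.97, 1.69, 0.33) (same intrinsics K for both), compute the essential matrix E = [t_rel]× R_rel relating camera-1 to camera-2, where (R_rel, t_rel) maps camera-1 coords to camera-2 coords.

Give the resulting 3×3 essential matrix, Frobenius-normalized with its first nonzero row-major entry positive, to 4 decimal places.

matrix = [0.1240 0.2210 -0.2657; -0.0590 -0.1942 0.5855; -0.3996 -0.4913 -0.2831]

source (fourbar_fk): coupler pose = R=[0.7987 -0.6017 0.0000; 0.6017 0.7987 0.0000; 0.0000 0.0000 1.0000], t=(0.4492, 0.5368, 0.0000)
after S1 (invert_se3): R=[0.7987 0.6017 0.0000; -0.6017 0.7987 0.0000; 0.0000 0.0000 1.0000], t=(-0.6818, -0.1585, 0.0000)
after S2 (essential): [0.1240 0.2210 -0.2657; -0.0590 -0.1942 0.5855; -0.3996 -0.4913 -0.2831]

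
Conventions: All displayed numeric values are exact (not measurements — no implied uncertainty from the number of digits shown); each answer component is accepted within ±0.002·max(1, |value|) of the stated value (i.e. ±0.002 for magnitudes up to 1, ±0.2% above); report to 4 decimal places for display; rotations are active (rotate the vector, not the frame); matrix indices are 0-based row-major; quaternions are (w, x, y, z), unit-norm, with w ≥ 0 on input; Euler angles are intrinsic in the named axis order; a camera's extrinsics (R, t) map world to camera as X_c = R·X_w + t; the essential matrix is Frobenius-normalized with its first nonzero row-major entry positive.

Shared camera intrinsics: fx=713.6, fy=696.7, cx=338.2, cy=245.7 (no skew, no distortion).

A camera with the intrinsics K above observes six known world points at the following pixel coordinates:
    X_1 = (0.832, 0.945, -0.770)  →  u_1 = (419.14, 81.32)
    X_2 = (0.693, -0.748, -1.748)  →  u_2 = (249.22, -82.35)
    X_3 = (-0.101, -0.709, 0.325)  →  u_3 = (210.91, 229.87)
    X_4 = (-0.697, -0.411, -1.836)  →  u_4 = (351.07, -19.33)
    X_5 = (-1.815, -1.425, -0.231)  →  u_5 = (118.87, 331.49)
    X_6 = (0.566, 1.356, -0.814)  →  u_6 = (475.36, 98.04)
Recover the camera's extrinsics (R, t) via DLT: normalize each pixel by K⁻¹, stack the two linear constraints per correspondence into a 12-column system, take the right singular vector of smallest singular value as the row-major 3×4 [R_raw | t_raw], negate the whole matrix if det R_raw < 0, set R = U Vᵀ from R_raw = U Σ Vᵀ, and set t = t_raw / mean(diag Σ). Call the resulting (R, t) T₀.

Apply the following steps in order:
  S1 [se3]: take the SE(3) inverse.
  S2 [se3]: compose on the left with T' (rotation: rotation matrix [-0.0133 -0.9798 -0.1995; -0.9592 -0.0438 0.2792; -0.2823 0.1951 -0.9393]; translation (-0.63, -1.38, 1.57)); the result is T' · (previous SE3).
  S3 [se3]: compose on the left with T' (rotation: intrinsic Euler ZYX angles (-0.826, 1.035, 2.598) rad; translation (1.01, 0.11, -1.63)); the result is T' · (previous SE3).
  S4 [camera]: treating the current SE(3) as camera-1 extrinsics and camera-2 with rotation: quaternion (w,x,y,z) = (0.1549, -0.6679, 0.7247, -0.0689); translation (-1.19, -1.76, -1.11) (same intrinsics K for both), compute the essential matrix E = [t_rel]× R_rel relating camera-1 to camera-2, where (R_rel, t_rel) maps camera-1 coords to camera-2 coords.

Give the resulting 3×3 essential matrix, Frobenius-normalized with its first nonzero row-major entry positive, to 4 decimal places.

source (pnp_recover): camera pose = R=[-0.2325 0.9323 -0.2772; -0.6094 0.0825 0.7885; 0.7580 0.3522 0.5490], t=(-0.2202, -0.3800, 5.4603)
after S1 (invert_se3): R=[-0.2325 -0.6094 0.7580; 0.9323 0.0825 0.3522; -0.2772 0.7885 0.5490], t=(-4.4215, -1.6867, -2.7591)
after S2 (compose_se3): R=[-0.8551 -0.2300 -0.4647; 0.1048 0.8011 -0.5892; 0.5079 -0.5525 -0.6609], t=(1.6319, 2.1649, 5.0807)
after S3 (compose_se3): R=[-0.7767 0.1435 0.6133; 0.3227 -0.7456 0.5830; 0.5410 0.6507 0.5328], t=(-3.6013, -1.4985, -4.6816)
after S4 (essential): [0.6318 -0.1847 -0.1974; -0.1576 -0.6517 0.1968; -0.1299 0.1492 0.0171]

matrix = [0.6318 -0.1847 -0.1974; -0.1576 -0.6517 0.1968; -0.1299 0.1492 0.0171]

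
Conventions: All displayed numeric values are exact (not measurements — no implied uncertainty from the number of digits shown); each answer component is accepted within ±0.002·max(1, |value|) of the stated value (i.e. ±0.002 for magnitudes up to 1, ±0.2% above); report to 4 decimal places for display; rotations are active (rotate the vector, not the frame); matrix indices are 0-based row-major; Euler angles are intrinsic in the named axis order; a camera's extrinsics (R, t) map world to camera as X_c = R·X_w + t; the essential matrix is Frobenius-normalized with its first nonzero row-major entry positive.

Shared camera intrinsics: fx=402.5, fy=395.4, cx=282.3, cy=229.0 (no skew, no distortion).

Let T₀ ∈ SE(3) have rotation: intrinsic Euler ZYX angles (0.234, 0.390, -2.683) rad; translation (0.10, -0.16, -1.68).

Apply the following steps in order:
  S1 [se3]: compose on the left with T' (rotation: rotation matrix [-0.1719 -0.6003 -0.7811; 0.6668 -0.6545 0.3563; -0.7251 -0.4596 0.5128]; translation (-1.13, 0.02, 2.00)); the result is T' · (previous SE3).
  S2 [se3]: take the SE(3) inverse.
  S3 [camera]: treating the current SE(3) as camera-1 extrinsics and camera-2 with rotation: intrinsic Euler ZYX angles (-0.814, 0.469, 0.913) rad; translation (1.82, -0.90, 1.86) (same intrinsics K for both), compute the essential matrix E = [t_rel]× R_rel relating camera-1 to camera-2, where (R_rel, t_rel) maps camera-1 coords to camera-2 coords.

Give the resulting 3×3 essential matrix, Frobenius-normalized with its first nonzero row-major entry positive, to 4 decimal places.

after S1 (compose_se3): R=[0.0136 0.8592 0.5114; 0.3241 0.4800 -0.8152; -0.9459 0.1768 -0.2720], t=(0.2611, -0.4072, 1.1395)
after S2 (invert_se3): R=[0.0136 0.3241 -0.9459; 0.8592 0.4800 0.1768; 0.5114 -0.8152 -0.2720], t=(1.2063, -0.2304, -0.1555)
after S3 (essential): [0.2187 -0.2657 -0.5485; -0.3628 -0.3563 -0.2037; -0.4791 -0.1791 0.1383]

matrix = [0.2187 -0.2657 -0.5485; -0.3628 -0.3563 -0.2037; -0.4791 -0.1791 0.1383]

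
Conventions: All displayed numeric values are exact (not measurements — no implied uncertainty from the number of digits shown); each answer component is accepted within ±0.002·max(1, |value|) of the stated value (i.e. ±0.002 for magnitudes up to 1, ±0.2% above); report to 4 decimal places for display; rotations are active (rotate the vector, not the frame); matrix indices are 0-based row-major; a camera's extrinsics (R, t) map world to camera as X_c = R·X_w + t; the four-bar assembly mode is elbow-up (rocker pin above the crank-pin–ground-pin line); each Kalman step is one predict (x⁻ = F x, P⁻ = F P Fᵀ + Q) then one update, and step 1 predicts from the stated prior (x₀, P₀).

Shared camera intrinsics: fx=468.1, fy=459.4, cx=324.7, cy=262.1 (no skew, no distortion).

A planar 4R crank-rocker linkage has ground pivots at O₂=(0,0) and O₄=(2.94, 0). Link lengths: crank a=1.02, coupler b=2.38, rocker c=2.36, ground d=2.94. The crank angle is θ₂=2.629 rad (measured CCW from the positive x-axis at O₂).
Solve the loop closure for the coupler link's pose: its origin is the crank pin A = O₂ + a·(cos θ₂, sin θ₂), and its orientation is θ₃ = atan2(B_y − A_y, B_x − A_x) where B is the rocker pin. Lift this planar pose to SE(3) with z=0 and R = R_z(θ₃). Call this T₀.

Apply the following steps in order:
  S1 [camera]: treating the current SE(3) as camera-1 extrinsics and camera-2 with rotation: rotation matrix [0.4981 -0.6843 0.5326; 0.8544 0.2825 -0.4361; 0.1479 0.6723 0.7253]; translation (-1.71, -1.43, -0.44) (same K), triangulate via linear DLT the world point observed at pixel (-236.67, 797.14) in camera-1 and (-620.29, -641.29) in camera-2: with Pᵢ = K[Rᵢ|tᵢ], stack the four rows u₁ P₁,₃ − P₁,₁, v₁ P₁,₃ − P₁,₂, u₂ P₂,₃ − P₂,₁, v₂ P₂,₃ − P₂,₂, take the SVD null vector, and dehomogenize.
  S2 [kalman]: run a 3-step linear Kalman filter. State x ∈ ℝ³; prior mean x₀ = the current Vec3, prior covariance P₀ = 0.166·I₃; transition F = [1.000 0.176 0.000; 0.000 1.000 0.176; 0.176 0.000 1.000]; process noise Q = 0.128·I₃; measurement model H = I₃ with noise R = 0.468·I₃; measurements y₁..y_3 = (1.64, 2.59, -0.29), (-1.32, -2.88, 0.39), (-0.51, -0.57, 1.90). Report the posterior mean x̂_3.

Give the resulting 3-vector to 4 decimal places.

source (fourbar_fk): coupler pose = R=[0.8843 -0.4669 0.0000; 0.4669 0.8843 0.0000; 0.0000 0.0000 1.0000], t=(-0.8889, 0.5002, 0.0000)
after S1 (triangulate): (0.0202, 0.7803, 1.0301)
after S2 (kf_track): (-0.2358, -0.2857, 0.9525)

result = (-0.2358, -0.2857, 0.9525)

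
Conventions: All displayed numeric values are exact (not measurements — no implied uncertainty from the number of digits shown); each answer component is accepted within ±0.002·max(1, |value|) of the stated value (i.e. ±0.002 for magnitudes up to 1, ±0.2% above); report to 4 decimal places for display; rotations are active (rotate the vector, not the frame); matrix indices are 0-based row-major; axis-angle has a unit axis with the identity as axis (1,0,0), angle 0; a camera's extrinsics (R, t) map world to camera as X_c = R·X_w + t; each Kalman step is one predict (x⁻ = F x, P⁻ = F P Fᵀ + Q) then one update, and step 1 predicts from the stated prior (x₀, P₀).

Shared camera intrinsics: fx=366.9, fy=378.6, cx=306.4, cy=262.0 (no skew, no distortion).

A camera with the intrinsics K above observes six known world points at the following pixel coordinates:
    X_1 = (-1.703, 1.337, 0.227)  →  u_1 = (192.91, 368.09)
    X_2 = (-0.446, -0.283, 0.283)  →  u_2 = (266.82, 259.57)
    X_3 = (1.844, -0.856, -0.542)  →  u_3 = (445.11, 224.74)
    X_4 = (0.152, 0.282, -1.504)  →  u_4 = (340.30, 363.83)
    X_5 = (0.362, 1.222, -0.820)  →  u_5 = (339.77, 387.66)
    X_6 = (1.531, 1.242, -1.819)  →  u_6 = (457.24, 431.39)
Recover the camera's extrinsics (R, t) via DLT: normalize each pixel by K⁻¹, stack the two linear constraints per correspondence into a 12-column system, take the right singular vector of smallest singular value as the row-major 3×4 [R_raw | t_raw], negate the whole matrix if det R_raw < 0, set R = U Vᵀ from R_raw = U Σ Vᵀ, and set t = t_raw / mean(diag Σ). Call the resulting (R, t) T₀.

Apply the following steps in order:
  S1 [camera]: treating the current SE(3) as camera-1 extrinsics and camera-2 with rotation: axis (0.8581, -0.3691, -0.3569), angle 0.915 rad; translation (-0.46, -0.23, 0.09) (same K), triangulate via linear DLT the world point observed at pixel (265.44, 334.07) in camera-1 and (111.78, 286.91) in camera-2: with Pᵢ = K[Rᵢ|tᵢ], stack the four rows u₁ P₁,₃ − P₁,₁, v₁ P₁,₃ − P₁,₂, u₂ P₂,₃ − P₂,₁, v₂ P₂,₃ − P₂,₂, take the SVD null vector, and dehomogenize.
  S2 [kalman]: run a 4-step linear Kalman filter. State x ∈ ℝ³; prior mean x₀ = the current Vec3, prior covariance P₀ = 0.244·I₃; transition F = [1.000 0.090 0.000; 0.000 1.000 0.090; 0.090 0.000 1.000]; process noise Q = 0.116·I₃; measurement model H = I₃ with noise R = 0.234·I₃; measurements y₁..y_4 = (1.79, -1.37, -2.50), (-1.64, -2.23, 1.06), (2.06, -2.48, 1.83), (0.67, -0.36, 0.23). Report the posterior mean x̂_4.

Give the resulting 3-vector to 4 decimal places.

result = (0.6460, -1.0515, 0.6532)

source (pnp_recover): camera pose = R=[0.9794 0.0194 -0.2008; -0.0945 0.9235 -0.3717; 0.1782 0.3830 0.9064], t=(-0.0800, 0.2899, 5.2988)
after S1 (triangulate): (-0.4665, 1.7737, 1.5617)
after S2 (kf_track): (0.6460, -1.0515, 0.6532)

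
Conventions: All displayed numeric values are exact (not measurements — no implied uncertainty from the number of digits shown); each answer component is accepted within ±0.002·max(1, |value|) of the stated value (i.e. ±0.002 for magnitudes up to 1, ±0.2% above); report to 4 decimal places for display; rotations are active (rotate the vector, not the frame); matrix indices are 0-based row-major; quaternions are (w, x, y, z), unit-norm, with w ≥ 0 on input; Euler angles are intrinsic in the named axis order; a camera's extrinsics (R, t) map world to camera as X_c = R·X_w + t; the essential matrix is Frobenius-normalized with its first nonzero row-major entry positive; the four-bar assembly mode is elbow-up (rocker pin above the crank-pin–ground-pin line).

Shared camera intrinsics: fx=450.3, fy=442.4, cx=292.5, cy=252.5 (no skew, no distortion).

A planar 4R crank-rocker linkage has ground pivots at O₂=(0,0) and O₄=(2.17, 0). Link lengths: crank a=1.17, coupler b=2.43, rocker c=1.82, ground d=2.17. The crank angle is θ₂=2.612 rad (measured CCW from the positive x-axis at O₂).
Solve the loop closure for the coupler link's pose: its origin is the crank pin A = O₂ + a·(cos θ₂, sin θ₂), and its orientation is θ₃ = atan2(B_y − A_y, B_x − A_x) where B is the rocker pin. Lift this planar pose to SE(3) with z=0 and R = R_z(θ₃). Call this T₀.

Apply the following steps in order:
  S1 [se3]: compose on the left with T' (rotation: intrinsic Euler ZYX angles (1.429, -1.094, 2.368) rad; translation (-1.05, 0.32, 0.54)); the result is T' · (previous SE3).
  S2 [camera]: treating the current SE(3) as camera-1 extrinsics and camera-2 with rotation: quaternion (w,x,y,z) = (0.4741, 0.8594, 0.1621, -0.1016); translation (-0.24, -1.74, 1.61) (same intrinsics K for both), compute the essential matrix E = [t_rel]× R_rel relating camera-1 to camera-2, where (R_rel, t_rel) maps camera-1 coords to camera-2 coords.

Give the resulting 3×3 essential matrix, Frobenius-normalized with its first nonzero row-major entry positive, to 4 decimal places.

source (fourbar_fk): coupler pose = R=[0.9182 -0.3960 0.0000; 0.3960 0.9182 0.0000; 0.0000 0.0000 1.0000], t=(-1.0097, 0.5911, 0.0000)
after S1 (compose_se3): R=[0.3053 0.5441 0.7815; 0.1338 -0.8371 0.5305; 0.9428 -0.0574 -0.3283], t=(-0.7487, -0.5617, -0.1676)
after S2 (essential): [0.2953 0.6411 -0.0118; 0.1309 -0.0149 0.2396; 0.2715 -0.1314 0.5795]

matrix = [0.2953 0.6411 -0.0118; 0.1309 -0.0149 0.2396; 0.2715 -0.1314 0.5795]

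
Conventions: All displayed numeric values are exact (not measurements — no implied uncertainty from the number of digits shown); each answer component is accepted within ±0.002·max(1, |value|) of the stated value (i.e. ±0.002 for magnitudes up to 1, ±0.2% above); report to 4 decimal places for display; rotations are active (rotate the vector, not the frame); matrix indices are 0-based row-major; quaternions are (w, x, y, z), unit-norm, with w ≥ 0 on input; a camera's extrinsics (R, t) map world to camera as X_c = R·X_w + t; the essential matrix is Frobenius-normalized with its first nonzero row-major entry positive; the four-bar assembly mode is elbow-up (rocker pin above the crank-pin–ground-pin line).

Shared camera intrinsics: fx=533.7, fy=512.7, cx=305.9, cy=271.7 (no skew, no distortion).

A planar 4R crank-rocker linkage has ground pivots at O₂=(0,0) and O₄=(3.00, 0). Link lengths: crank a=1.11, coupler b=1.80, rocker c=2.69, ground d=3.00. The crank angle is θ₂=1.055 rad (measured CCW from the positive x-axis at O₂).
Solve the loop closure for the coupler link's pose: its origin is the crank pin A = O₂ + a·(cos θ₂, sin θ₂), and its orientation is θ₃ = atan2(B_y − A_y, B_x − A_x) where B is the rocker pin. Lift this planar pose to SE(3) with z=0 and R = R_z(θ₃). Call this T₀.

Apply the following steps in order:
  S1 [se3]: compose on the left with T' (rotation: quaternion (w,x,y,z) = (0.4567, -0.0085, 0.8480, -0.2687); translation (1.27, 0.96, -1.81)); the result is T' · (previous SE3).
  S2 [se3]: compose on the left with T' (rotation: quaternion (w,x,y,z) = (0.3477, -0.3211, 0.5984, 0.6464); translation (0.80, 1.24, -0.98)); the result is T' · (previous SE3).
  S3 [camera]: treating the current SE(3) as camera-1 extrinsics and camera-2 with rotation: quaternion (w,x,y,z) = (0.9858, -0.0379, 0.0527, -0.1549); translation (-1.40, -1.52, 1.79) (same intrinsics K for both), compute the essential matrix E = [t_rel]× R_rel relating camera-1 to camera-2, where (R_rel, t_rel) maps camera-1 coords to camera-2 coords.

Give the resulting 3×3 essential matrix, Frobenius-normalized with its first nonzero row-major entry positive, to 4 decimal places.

source (fourbar_fk): coupler pose = R=[0.6376 -0.7704 0.0000; 0.7704 0.6376 0.0000; 0.0000 0.0000 1.0000], t=(0.5475, 0.9656, 0.0000)
after S1 (compose_se3): R=[-0.1935 0.5962 0.7792; 0.4934 0.7456 -0.4480; -0.8480 0.2977 -0.4384], t=(1.1741, 1.6437, -2.6791)
after S2 (compose_se3): R=[-0.3054 -0.9505 -0.0570; -0.8788 0.3044 -0.3675; 0.3666 -0.0622 -0.9283], t=(-1.2214, -1.4235, -1.2591)
after S3 (essential): [0.0125 0.1007 0.3896; 0.0081 -0.2154 -0.5417; 0.2385 -0.6266 0.2202]

matrix = [0.0125 0.1007 0.3896; 0.0081 -0.2154 -0.5417; 0.2385 -0.6266 0.2202]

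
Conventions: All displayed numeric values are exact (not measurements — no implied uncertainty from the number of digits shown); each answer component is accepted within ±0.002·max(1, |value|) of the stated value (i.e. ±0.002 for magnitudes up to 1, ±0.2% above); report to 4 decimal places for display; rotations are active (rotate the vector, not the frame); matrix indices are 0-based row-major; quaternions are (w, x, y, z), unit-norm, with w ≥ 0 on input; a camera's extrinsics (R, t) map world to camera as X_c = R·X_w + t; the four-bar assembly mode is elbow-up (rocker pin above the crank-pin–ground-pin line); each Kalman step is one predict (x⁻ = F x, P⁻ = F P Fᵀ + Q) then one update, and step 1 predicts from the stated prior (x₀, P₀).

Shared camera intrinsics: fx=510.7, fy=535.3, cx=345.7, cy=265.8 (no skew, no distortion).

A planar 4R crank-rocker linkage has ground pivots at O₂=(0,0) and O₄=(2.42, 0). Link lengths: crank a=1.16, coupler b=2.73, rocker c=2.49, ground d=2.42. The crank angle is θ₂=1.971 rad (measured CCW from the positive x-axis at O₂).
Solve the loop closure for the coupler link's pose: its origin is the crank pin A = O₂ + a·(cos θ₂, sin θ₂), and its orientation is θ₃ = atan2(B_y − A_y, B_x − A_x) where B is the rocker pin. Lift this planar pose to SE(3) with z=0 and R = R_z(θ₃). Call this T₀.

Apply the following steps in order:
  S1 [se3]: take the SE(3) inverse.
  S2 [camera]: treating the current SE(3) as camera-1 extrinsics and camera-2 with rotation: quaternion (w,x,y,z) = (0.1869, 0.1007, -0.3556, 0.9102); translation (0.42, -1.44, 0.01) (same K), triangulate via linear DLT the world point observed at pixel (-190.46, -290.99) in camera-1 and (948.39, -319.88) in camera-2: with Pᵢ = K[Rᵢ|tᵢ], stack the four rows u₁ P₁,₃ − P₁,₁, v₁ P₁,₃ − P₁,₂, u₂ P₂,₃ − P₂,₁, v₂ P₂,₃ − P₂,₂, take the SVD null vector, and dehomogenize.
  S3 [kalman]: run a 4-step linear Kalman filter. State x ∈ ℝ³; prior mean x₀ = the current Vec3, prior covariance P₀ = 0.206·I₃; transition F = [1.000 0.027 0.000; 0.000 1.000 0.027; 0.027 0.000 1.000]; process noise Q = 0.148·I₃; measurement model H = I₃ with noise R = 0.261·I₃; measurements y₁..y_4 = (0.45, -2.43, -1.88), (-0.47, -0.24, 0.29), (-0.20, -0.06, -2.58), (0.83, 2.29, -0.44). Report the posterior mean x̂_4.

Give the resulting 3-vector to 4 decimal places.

source (fourbar_fk): coupler pose = R=[0.8652 -0.5014 0.0000; 0.5014 0.8652 0.0000; 0.0000 0.0000 1.0000], t=(-0.4519, 1.0683, 0.0000)
after S1 (invert_se3): R=[0.8652 0.5014 0.0000; -0.5014 0.8652 0.0000; 0.0000 0.0000 1.0000], t=(-0.1447, -1.1509, 0.0000)
after S2 (triangulate): (-1.1311, -1.4362, 1.7559)
after S3 (kf_track): (0.2946, 0.9248, -0.8640)

result = (0.2946, 0.9248, -0.8640)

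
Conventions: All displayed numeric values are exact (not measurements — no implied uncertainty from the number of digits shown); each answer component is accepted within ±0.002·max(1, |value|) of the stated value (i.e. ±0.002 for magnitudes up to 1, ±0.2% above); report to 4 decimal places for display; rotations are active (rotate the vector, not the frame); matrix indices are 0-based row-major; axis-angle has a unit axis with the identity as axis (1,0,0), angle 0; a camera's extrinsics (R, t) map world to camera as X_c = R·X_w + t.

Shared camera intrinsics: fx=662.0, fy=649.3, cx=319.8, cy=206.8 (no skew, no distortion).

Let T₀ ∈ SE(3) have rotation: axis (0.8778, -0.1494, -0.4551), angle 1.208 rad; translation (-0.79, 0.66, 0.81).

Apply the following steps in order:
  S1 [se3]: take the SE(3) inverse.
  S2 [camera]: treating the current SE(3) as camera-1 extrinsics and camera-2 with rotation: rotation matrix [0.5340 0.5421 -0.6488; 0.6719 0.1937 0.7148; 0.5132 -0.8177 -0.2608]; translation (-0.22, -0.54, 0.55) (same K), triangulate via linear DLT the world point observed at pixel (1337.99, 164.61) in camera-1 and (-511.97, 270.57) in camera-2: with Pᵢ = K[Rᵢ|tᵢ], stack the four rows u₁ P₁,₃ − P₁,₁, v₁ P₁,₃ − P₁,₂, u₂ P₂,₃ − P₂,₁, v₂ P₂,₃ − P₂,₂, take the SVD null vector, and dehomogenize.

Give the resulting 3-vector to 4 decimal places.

result = (0.0991, -0.9222, 1.0603)

after S1 (invert_se3): R=[0.8520 -0.5101 -0.1180; 0.3409 0.3693 0.8645; -0.3974 -0.7768 0.4885], t=(1.1053, -0.6747, -0.1969)
after S2 (triangulate): (0.0991, -0.9222, 1.0603)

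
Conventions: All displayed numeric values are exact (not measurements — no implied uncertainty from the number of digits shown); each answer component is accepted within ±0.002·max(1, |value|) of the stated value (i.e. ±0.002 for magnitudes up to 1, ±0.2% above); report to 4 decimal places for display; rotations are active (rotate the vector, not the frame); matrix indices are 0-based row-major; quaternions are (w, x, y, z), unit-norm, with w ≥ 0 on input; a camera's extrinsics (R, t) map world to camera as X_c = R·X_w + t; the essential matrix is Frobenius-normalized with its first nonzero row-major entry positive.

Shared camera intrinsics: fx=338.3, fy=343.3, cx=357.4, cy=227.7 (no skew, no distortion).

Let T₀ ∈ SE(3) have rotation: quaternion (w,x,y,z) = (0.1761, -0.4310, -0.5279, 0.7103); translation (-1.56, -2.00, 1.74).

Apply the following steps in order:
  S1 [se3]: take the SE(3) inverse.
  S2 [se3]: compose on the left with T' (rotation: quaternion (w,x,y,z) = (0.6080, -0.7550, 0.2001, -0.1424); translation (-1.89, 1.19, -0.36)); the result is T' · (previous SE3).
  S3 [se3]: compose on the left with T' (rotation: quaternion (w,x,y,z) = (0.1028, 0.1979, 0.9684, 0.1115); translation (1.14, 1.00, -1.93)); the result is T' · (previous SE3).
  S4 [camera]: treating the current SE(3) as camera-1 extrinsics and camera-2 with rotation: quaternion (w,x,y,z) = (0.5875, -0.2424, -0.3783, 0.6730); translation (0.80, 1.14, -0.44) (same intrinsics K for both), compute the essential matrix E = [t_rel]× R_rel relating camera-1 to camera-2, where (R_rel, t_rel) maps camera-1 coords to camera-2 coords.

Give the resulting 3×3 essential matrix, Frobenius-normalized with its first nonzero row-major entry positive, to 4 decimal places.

matrix = [0.0769 0.3568 -0.0109; 0.4367 0.3461 0.3542; -0.2428 0.4880 -0.3655]

after S1 (invert_se3): R=[-0.5664 0.7052 -0.4264; 0.2049 -0.3806 -0.9018; -0.7982 -0.5982 0.0711], t=(1.2687, 1.1275, -2.5652)
after S2 (compose_se3): R=[-0.8904 0.3951 -0.2260; -0.4551 -0.7815 0.4267; -0.0080 0.4828 0.8757], t=(-2.0956, -1.8255, -0.9306)
after S3 (compose_se3): R=[0.6359 -0.5200 0.5703; -0.7713 -0.4557 0.4444; 0.0289 -0.7224 -0.6908], t=(2.1429, -1.6515, -1.1860)
after S4 (essential): [0.0769 0.3568 -0.0109; 0.4367 0.3461 0.3542; -0.2428 0.4880 -0.3655]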